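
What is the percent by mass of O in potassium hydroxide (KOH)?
Mass of O in formula = 16.0 × 1 = 16 g/mol
Molar mass = 56.11 g/mol
% O = (16/56.11) × 100% = 28.52%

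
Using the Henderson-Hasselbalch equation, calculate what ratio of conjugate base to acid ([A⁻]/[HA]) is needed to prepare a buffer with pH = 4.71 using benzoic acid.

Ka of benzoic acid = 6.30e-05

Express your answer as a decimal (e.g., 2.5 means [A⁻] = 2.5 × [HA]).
[A⁻]/[HA] = 3.231

pKa = −log(6.30e-05) = 4.2007. pH = pKa + log([A⁻]/[HA]). 4.71 = 4.2007 + log(ratio). log(ratio) = 4.71 − 4.2007 = 0.5093. ratio = 10^(0.5093) = 3.231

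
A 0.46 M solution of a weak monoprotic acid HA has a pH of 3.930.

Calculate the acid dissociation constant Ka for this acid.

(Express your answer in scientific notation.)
K_a = 3.00e-08

[H⁺] = 10^(−pH) = 10^(−3.930) = 1.175e-04 M. For HA ⇌ H⁺ + A⁻, Ka = x²/(C − x) = (1.175e-04)²/(0.46 − 1.175e-04) = 3.00e-08.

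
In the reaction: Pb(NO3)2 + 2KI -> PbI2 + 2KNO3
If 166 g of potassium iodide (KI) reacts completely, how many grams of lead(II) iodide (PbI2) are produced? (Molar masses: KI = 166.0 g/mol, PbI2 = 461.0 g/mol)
Moles of KI = 166 g ÷ 166.0 g/mol = 1 mol
Mole ratio: 1 mol PbI2 / 2 mol KI
Moles of PbI2 = 1 × (1/2) = 0.5 mol
Mass of PbI2 = 0.5 mol × 461.0 g/mol = 230.5 g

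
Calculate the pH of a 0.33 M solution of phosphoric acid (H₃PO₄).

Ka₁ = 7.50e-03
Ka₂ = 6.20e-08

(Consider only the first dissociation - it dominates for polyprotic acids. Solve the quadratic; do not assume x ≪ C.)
pH = 1.34

x² + Ka₁·x − Ka₁·C = 0 with Ka₁ = 7.50e-03, C = 0.33.
x = (−Ka₁ + √(Ka₁² + 4·Ka₁·C))/2 = 4.6141e-02 M, so pH = 1.34.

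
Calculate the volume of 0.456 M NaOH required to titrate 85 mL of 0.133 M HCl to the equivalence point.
V_{base} = 24.8 mL

At equivalence: moles acid = moles base.
moles HCl = 0.133 M × 0.085 L = 0.011305 mol
V_NaOH = 0.011305 mol ÷ 0.456 M = 0.02479 L = 24.8 mL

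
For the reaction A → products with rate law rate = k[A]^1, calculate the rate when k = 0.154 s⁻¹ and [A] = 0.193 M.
0.02972 M/s

rate = k·[A]^1 = 0.154·(0.193)^1 = 0.154·0.193 = 0.02972 M/s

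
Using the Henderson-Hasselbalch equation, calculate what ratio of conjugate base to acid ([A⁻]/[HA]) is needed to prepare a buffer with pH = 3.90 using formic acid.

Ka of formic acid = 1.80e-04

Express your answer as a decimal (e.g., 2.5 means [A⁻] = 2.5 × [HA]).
[A⁻]/[HA] = 1.430

pKa = −log(1.80e-04) = 3.7447. pH = pKa + log([A⁻]/[HA]). 3.90 = 3.7447 + log(ratio). log(ratio) = 3.90 − 3.7447 = 0.1553. ratio = 10^(0.1553) = 1.430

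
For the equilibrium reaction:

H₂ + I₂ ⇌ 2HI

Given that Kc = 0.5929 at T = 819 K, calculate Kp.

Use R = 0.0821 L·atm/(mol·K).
K_p = 0.5929

Δn = (moles gaseous products) − (moles gaseous reactants) = 0
T = 819 K; RT = 0.0821 × 819 = 67.2399
Kp = Kc·(RT)^Δn = 0.5929 × (67.2399)^0 = 0.5929 × 1 = 0.5929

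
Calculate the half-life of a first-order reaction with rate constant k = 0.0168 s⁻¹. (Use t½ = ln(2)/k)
41.26 s

t½ = ln(2)/k = 0.6931/0.0168 = 41.26 s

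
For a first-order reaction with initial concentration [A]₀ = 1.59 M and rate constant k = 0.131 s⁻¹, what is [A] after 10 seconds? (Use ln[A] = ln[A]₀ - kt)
0.4290 M

ln[A] = ln[A]₀ - k·t = ln(1.59) - (0.131)·(10) = 0.4637 - 1.3100 = -0.8463
[A] = e^(-0.8463) = 0.4290 M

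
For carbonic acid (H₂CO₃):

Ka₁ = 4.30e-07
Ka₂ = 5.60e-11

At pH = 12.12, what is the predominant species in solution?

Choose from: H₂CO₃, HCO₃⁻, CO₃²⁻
CO₃²⁻

pKa1 = 6.37, pKa2 = 10.25. Each pKa is the crossover between adjacent species; pH = 12.12 lies in the region where CO₃²⁻ predominates.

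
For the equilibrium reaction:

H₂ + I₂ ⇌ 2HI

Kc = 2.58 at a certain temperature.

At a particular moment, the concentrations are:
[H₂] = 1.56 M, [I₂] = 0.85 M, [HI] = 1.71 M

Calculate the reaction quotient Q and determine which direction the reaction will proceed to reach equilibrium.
Q = 2.205, Q < K, reaction proceeds forward (toward products)

Q = ([HI]^2) / ([H₂] × [I₂])
  = ((1.71)^2) / ((1.56)·(0.85)) = 2.9241/1.326 = 2.205
Since Q = 2.205 < Kc = 2.58, the reaction proceeds forward (toward products) to reach equilibrium.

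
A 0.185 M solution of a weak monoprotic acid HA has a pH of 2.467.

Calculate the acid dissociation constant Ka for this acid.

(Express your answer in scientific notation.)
K_a = 6.41e-05

[H⁺] = 10^(−pH) = 10^(−2.467) = 3.412e-03 M. For HA ⇌ H⁺ + A⁻, Ka = x²/(C − x) = (3.412e-03)²/(0.185 − 3.412e-03) = 6.41e-05.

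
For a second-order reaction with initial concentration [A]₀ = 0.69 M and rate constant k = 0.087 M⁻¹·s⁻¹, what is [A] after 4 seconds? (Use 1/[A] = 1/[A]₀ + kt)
0.5564 M

1/[A] = 1/[A]₀ + k·t = 1/0.69 + (0.087)·(4) = 1.4493 + 0.3480 = 1.7973
[A] = 1/1.7973 = 0.5564 M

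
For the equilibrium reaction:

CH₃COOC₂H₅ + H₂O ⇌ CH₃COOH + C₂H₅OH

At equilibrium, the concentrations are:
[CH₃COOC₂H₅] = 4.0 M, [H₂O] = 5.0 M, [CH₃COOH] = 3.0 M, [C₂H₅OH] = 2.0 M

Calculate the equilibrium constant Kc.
K_c = 0.3000

Kc = ([CH₃COOH] × [C₂H₅OH]) / ([CH₃COOC₂H₅] × [H₂O])
   = ((3.0)·(2.0)) / ((4.0)·(5.0))
   = 6 / 20 = 0.3000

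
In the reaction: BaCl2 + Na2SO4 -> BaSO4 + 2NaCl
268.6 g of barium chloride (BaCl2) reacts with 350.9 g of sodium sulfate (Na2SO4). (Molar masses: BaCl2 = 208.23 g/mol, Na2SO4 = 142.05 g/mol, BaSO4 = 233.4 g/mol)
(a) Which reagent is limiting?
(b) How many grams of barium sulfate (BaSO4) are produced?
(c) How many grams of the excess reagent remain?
(a) BaCl2, (b) 301.1 g, (c) 167.7 g

Moles of BaCl2 = 268.6 g ÷ 208.23 g/mol = 1.28992 mol
Moles of Na2SO4 = 350.9 g ÷ 142.05 g/mol = 2.47026 mol
Moles ÷ coefficient: BaCl2: 1.28992/1 = 1.29, Na2SO4: 2.47026/1 = 2.47
(a) BaCl2 has the smaller value, so BaCl2 is the limiting reagent.
(b) Moles of BaSO4 = 1.28992 mol BaCl2 × (1/1) = 1.28992 mol; mass = 1.28992 mol × 233.4 g/mol = 301.1 g
(c) Na2SO4 consumed = 1.28992 × (1/1) = 1.28992 mol; remaining = 2.47026 − 1.28992 = 1.18034 mol; mass = 1.18034 mol × 142.05 g/mol = 167.7 g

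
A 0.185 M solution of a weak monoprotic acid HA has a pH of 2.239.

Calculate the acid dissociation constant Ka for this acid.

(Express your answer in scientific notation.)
K_a = 1.86e-04

[H⁺] = 10^(−pH) = 10^(−2.239) = 5.768e-03 M. For HA ⇌ H⁺ + A⁻, Ka = x²/(C − x) = (5.768e-03)²/(0.185 − 5.768e-03) = 1.86e-04.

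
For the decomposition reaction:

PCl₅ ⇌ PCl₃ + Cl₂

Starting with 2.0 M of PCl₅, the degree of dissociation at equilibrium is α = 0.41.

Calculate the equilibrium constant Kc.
K_c = 0.5698

x = α·[A]₀ = 0.41 × 2.0 = 0.82 M dissociated.
At eq: [PCl₅] = 2.0 − 0.82 = 1.18 M; [PCl₃] = [Cl₂] = x = 0.82 M.
Kc = [PCl₃][Cl₂]/[PCl₅] = (0.82)²/1.18 = 0.5698.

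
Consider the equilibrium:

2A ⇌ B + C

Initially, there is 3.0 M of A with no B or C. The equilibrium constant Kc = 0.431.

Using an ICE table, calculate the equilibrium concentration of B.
[B] = 0.851 M

ICE: [A] = 3.0 − 2x, [B] = [C] = x.
Kc = x²/(3.0 − 2x)² = 0.431 ⇒ √Kc = x/(3.0 − 2x).
x = √0.431·3.0/(1 + 2√0.431) = 0.65651·3.0/2.313 = 0.85149.
[B] = x = 0.851 M.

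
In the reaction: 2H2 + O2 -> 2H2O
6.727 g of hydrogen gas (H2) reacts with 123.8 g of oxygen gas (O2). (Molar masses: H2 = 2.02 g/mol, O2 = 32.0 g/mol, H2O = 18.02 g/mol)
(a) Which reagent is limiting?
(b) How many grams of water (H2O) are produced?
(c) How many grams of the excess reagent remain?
(a) H2, (b) 60.01 g, (c) 70.52 g

Moles of H2 = 6.727 g ÷ 2.02 g/mol = 3.3302 mol
Moles of O2 = 123.8 g ÷ 32.0 g/mol = 3.86875 mol
Moles ÷ coefficient: H2: 3.3302/2 = 1.665, O2: 3.86875/1 = 3.869
(a) H2 has the smaller value, so H2 is the limiting reagent.
(b) Moles of H2O = 3.3302 mol H2 × (2/2) = 3.3302 mol; mass = 3.3302 mol × 18.02 g/mol = 60.01 g
(c) O2 consumed = 3.3302 × (1/2) = 1.6651 mol; remaining = 3.86875 − 1.6651 = 2.20365 mol; mass = 2.20365 mol × 32.0 g/mol = 70.52 g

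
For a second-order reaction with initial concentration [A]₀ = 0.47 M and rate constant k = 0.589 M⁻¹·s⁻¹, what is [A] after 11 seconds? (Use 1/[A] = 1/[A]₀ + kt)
0.1162 M

1/[A] = 1/[A]₀ + k·t = 1/0.47 + (0.589)·(11) = 2.1277 + 6.4790 = 8.6067
[A] = 1/8.6067 = 0.1162 M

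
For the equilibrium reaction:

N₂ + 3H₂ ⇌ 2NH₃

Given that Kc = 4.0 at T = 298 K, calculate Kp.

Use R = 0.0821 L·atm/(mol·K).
K_p = 0.0067

Δn = (moles gaseous products) − (moles gaseous reactants) = -2
T = 298 K; RT = 0.0821 × 298 = 24.4658
Kp = Kc·(RT)^Δn = 4.0 × (24.4658)^-2 = 4.0 × 0.00167063 = 0.0067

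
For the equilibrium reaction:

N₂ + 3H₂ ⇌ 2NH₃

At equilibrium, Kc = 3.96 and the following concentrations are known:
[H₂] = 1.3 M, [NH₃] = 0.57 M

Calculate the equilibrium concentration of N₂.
[N₂] = 0.0373 M

Kc = ([NH₃]^2) / ([N₂] × [H₂]^3) = 3.96
[N₂]^1 = (product terms)/(Kc · other reactant terms) = 0.3249 / (3.96 · 2.197) = 0.037344
[N₂] = 0.0373 M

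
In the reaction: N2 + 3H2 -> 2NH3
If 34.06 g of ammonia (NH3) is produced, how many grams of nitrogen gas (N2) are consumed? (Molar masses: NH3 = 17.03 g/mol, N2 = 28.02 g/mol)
Moles of NH3 = 34.06 g ÷ 17.03 g/mol = 2 mol
Mole ratio: 1 mol N2 / 2 mol NH3
Moles of N2 = 2 × (1/2) = 1 mol
Mass of N2 = 1 mol × 28.02 g/mol = 28.02 g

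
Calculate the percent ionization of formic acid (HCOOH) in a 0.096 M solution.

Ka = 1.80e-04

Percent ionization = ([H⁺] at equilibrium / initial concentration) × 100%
Percent ionization = 4.24%

Let x = [H⁺]. Ka = x²/(C - x) ⇒ x² + (1.80e-04)x - (1.80e-04)(0.096) = 0. x = 4.0679e-03. Percent = (4.0679e-03/0.096) × 100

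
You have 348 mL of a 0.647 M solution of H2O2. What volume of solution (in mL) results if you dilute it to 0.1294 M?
Using M₁V₁ = M₂V₂:
0.647 × 348 = 0.1294 × V₂
V₂ = (0.647 × 348) / 0.1294 = 1740 mL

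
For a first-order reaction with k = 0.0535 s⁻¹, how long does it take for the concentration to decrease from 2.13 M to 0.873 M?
16.67 s

From ln[A] = ln[A]₀ - k·t: t = ln([A]₀/[A])/k = ln(2.13/0.873)/0.0535 = ln(2.4399)/0.0535 = 0.8919/0.0535 = 16.67 s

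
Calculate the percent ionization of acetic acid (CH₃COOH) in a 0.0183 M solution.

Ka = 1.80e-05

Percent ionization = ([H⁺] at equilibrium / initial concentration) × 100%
Percent ionization = 3.09%

Let x = [H⁺]. Ka = x²/(C - x) ⇒ x² + (1.80e-05)x - (1.80e-05)(0.0183) = 0. x = 5.6500e-04. Percent = (5.6500e-04/0.0183) × 100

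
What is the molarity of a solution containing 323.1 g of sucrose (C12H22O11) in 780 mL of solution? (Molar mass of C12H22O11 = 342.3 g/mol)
Moles of C12H22O11 = 323.1 g ÷ 342.3 g/mol = 0.943909 mol
Volume = 780 mL = 0.78 L
Molarity = 0.943909 mol ÷ 0.78 L = 1.21 M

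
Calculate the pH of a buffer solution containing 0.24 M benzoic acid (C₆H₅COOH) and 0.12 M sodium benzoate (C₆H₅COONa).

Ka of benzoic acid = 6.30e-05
pH = 3.90

pKa = -log(6.30e-05) = 4.20. pH = pKa + log([A⁻]/[HA]) = 4.20 + log(0.12/0.24)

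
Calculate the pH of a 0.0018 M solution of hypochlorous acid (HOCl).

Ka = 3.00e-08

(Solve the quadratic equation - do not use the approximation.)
pH = 5.13

x² + Ka×x - Ka×C = 0. Using quadratic formula: [H⁺] = 7.3335e-06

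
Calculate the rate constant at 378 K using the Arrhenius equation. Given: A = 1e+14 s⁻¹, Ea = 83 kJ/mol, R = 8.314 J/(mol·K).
3.39e+02 s⁻¹

k = A·exp(-Ea/(R·T)) = 1e+14·exp(-83000/(8.314·378)) = 1e+14·exp(-26.4105) = 1e+14·3.3890e-12 = 3.39e+02 s⁻¹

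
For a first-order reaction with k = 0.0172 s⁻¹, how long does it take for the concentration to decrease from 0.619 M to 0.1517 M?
81.76 s

From ln[A] = ln[A]₀ - k·t: t = ln([A]₀/[A])/k = ln(0.619/0.1517)/0.0172 = ln(4.0804)/0.0172 = 1.4062/0.0172 = 81.76 s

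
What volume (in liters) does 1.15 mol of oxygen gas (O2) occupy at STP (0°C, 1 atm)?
At STP, 1 mol of gas occupies 22.4 L
Volume = 1.15 mol × 22.4 L/mol = 25.76 L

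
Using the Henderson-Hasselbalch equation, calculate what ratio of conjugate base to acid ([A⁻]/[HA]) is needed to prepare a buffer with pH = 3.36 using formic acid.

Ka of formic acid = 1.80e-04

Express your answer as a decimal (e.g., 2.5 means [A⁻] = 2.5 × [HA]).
[A⁻]/[HA] = 0.412

pKa = −log(1.80e-04) = 3.7447. pH = pKa + log([A⁻]/[HA]). 3.36 = 3.7447 + log(ratio). log(ratio) = 3.36 − 3.7447 = -0.3847. ratio = 10^(-0.3847) = 0.412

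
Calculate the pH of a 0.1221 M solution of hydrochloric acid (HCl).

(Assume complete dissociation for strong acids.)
pH = 0.91

[H⁺] = 0.1221 M for strong acid. pH = -log[H⁺] = -log(0.1221)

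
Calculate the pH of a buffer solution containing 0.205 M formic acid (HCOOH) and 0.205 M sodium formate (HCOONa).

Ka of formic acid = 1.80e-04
pH = 3.74

pKa = -log(1.80e-04) = 3.74. pH = pKa + log([A⁻]/[HA]) = 3.74 + log(0.205/0.205)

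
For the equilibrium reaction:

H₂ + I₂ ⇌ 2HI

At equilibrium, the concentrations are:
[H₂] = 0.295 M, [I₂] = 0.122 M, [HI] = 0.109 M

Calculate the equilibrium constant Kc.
K_c = 0.3301

Kc = ([HI]^2) / ([H₂] × [I₂])
   = ((0.109)^2) / ((0.295)·(0.122))
   = 0.011881 / 0.03599 = 0.3301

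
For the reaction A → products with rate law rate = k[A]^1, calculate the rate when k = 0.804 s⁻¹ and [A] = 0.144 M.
0.1158 M/s

rate = k·[A]^1 = 0.804·(0.144)^1 = 0.804·0.144 = 0.1158 M/s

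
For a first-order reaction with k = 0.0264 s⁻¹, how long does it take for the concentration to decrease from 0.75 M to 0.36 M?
27.80 s

From ln[A] = ln[A]₀ - k·t: t = ln([A]₀/[A])/k = ln(0.75/0.36)/0.0264 = ln(2.0833)/0.0264 = 0.7340/0.0264 = 27.80 s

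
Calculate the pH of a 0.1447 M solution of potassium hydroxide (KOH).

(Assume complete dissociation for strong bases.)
pH = 13.16

[OH⁻] = 0.1447 M for strong base. pOH = -log[OH⁻] = 0.84, pH = 14 - pOH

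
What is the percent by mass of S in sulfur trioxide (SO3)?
Mass of S in formula = 32.07 × 1 = 32.07 g/mol
Molar mass = 80.07 g/mol
% S = (32.07/80.07) × 100% = 40.05%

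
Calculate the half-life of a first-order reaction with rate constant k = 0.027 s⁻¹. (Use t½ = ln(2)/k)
25.67 s

t½ = ln(2)/k = 0.6931/0.027 = 25.67 s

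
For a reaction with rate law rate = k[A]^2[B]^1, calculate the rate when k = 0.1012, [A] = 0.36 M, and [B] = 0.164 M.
0.002151 M/s

rate = k·[A]^2·[B]^1 = 0.1012·(0.36)^2·(0.164)^1 = 0.1012·0.1296·0.164 = 0.002151 M/s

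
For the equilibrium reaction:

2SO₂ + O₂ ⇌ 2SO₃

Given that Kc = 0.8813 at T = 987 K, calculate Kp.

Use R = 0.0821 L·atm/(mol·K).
K_p = 0.0109

Δn = (moles gaseous products) − (moles gaseous reactants) = -1
T = 987 K; RT = 0.0821 × 987 = 81.0327
Kp = Kc·(RT)^Δn = 0.8813 × (81.0327)^-1 = 0.8813 × 0.0123407 = 0.0109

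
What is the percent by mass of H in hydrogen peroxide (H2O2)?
Mass of H in formula = 1.008 × 2 = 2.016 g/mol
Molar mass = 34.02 g/mol
% H = (2.016/34.02) × 100% = 5.93%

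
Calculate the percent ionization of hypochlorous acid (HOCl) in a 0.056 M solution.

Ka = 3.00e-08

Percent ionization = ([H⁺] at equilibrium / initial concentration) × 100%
Percent ionization = 0.0732%

Let x = [H⁺]. Ka = x²/(C - x) ⇒ x² + (3.00e-08)x - (3.00e-08)(0.056) = 0. x = 4.0973e-05. Percent = (4.0973e-05/0.056) × 100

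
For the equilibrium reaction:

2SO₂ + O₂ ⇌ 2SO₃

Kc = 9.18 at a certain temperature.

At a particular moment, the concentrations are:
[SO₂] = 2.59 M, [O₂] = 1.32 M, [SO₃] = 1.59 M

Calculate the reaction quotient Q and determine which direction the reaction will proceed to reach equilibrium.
Q = 0.286, Q < K, reaction proceeds forward (toward products)

Q = ([SO₃]^2) / ([SO₂]^2 × [O₂])
  = ((1.59)^2) / ((2.59)^2·(1.32)) = 2.5281/8.8547 = 0.2855
Since Q = 0.2855 < Kc = 9.18, the reaction proceeds forward (toward products) to reach equilibrium.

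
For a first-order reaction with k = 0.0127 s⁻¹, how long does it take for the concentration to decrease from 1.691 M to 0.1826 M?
175.26 s

From ln[A] = ln[A]₀ - k·t: t = ln([A]₀/[A])/k = ln(1.691/0.1826)/0.0127 = ln(9.2607)/0.0127 = 2.2258/0.0127 = 175.26 s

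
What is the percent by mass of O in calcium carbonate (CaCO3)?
Mass of O in formula = 16.0 × 3 = 48 g/mol
Molar mass = 100.09 g/mol
% O = (48/100.09) × 100% = 47.96%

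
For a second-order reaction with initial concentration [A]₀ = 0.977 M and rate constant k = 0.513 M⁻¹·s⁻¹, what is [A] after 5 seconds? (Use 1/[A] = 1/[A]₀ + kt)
0.2787 M

1/[A] = 1/[A]₀ + k·t = 1/0.977 + (0.513)·(5) = 1.0235 + 2.5650 = 3.5885
[A] = 1/3.5885 = 0.2787 M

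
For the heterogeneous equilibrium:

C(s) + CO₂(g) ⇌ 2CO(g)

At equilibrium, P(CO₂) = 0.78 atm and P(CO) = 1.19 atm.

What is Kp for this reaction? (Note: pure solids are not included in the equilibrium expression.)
K_p = 1.816

Solid C is excluded.
Kp = P(CO)²/P(CO₂) = (1.19)²/0.78 = 1.416/0.78 = 1.816.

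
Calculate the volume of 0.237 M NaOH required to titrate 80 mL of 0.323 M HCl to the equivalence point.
V_{base} = 109.0 mL

At equivalence: moles acid = moles base.
moles HCl = 0.323 M × 0.08 L = 0.02584 mol
V_NaOH = 0.02584 mol ÷ 0.237 M = 0.109 L = 109.0 mL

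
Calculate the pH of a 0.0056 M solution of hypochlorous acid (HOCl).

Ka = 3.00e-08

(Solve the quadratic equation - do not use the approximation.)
pH = 4.89

x² + Ka×x - Ka×C = 0. Using quadratic formula: [H⁺] = 1.2946e-05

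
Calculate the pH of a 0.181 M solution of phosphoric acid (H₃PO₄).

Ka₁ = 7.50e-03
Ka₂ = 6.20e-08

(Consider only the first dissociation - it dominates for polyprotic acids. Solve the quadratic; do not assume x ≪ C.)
pH = 1.48

x² + Ka₁·x − Ka₁·C = 0 with Ka₁ = 7.50e-03, C = 0.181.
x = (−Ka₁ + √(Ka₁² + 4·Ka₁·C))/2 = 3.3285e-02 M, so pH = 1.48.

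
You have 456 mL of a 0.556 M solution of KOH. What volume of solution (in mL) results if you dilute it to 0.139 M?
Using M₁V₁ = M₂V₂:
0.556 × 456 = 0.139 × V₂
V₂ = (0.556 × 456) / 0.139 = 1824 mL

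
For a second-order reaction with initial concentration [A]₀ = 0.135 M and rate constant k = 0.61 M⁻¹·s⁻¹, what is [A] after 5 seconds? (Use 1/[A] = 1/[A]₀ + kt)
0.0956 M

1/[A] = 1/[A]₀ + k·t = 1/0.135 + (0.61)·(5) = 7.4074 + 3.0500 = 10.4574
[A] = 1/10.4574 = 0.0956 M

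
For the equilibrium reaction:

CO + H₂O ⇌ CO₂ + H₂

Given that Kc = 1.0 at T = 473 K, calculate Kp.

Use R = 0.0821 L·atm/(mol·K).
K_p = 1.0000

Δn = (moles gaseous products) − (moles gaseous reactants) = 0
T = 473 K; RT = 0.0821 × 473 = 38.8333
Kp = Kc·(RT)^Δn = 1.0 × (38.8333)^0 = 1.0 × 1 = 1.0000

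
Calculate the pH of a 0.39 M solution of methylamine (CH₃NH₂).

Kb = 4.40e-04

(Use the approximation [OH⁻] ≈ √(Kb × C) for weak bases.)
pH = 12.12

[OH⁻] = √(Kb × C) = √(4.40e-04 × 0.39) = 1.3100e-02. pOH = 1.88, pH = 14 - pOH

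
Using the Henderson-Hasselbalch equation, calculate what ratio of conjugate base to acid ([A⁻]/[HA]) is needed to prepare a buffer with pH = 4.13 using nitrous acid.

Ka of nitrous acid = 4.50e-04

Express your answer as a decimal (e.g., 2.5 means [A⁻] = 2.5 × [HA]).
[A⁻]/[HA] = 6.070

pKa = −log(4.50e-04) = 3.3468. pH = pKa + log([A⁻]/[HA]). 4.13 = 3.3468 + log(ratio). log(ratio) = 4.13 − 3.3468 = 0.7832. ratio = 10^(0.7832) = 6.070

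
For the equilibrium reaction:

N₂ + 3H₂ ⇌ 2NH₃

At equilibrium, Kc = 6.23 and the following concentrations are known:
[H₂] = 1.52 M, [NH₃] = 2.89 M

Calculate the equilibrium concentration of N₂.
[N₂] = 0.3817 M

Kc = ([NH₃]^2) / ([N₂] × [H₂]^3) = 6.23
[N₂]^1 = (product terms)/(Kc · other reactant terms) = 8.3521 / (6.23 · 3.5118) = 0.38175
[N₂] = 0.3817 M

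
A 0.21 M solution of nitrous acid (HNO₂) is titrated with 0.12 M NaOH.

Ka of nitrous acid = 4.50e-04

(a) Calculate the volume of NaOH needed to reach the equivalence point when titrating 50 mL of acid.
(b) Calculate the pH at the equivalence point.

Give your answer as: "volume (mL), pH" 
V = 87.5 mL, pH = 8.11

(a) At equivalence: moles acid = moles base.
moles acid = 0.21 × 0.05 = 0.0105 mol; V_NaOH = 0.0105/0.12 = 0.0875 L = 87.5 mL.
(b) At equivalence, all acid → conjugate base A⁻ at [A⁻] = 0.0105/0.1375 = 0.07636 M.
Kb = Kw/Ka = 1.0e-14/4.50e-04 = 2.222e-11; [OH⁻] = √(Kb·[A⁻]) = 1.303e-06; pOH = 5.89; pH = 14 − pOH = 8.11.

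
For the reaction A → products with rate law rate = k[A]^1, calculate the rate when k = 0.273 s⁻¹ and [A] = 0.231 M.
0.06306 M/s

rate = k·[A]^1 = 0.273·(0.231)^1 = 0.273·0.231 = 0.06306 M/s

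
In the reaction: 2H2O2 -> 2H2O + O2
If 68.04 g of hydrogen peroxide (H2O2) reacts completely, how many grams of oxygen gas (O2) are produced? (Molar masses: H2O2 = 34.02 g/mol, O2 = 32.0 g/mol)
Moles of H2O2 = 68.04 g ÷ 34.02 g/mol = 2 mol
Mole ratio: 1 mol O2 / 2 mol H2O2
Moles of O2 = 2 × (1/2) = 1 mol
Mass of O2 = 1 mol × 32.0 g/mol = 32 g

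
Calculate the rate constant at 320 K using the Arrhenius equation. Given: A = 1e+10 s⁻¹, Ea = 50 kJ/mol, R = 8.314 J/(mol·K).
6.89e+01 s⁻¹

k = A·exp(-Ea/(R·T)) = 1e+10·exp(-50000/(8.314·320)) = 1e+10·exp(-18.7936) = 1e+10·6.8872e-09 = 6.89e+01 s⁻¹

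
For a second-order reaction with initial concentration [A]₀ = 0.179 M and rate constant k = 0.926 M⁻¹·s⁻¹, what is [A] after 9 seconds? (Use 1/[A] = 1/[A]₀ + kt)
0.0718 M

1/[A] = 1/[A]₀ + k·t = 1/0.179 + (0.926)·(9) = 5.5866 + 8.3340 = 13.9206
[A] = 1/13.9206 = 0.0718 M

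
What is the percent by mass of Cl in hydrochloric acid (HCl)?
Mass of Cl in formula = 35.45 × 1 = 35.45 g/mol
Molar mass = 36.46 g/mol
% Cl = (35.45/36.46) × 100% = 97.23%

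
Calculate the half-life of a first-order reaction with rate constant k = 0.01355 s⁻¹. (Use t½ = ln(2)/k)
51.15 s

t½ = ln(2)/k = 0.6931/0.01355 = 51.15 s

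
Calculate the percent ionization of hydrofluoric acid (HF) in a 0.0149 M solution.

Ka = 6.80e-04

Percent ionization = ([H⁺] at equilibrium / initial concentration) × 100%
Percent ionization = 19.2%

Let x = [H⁺]. Ka = x²/(C - x) ⇒ x² + (6.80e-04)x - (6.80e-04)(0.0149) = 0. x = 2.8612e-03. Percent = (2.8612e-03/0.0149) × 100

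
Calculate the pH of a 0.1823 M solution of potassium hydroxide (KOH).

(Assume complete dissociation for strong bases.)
pH = 13.26

[OH⁻] = 0.1823 M for strong base. pOH = -log[OH⁻] = 0.74, pH = 14 - pOH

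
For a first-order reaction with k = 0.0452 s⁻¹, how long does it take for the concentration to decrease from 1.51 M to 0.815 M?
13.64 s

From ln[A] = ln[A]₀ - k·t: t = ln([A]₀/[A])/k = ln(1.51/0.815)/0.0452 = ln(1.8528)/0.0452 = 0.6167/0.0452 = 13.64 s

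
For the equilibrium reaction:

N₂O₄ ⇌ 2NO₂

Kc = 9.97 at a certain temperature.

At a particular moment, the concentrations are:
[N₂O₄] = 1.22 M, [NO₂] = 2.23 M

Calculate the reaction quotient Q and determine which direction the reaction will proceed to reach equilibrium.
Q = 4.076, Q < K, reaction proceeds forward (toward products)

Q = ([NO₂]^2) / ([N₂O₄])
  = ((2.23)^2) / ((1.22)) = 4.9729/1.22 = 4.076
Since Q = 4.076 < Kc = 9.97, the reaction proceeds forward (toward products) to reach equilibrium.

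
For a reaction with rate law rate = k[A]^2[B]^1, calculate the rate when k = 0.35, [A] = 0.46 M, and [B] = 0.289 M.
0.0214 M/s

rate = k·[A]^2·[B]^1 = 0.35·(0.46)^2·(0.289)^1 = 0.35·0.2116·0.289 = 0.0214 M/s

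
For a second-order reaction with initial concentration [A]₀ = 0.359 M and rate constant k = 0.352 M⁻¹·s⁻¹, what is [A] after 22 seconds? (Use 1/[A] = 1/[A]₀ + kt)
0.0950 M

1/[A] = 1/[A]₀ + k·t = 1/0.359 + (0.352)·(22) = 2.7855 + 7.7440 = 10.5295
[A] = 1/10.5295 = 0.0950 M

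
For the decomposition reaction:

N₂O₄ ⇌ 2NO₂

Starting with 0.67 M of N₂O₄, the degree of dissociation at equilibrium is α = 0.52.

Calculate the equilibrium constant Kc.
K_c = 1.5097

x = α·[A]₀ = 0.52 × 0.67 = 0.3484 M dissociated.
At eq: [N₂O₄] = 0.67 − 0.3484 = 0.3216 M; [NO₂] = 2x = 0.6968 M.
Kc = [NO₂]²/[N₂O₄] = (0.6968)²/0.3216 = 1.51.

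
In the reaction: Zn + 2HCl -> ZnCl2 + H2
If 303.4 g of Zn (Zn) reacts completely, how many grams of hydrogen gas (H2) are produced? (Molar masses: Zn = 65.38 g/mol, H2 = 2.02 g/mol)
Moles of Zn = 303.4 g ÷ 65.38 g/mol = 4.64056 mol
Mole ratio: 1 mol H2 / 1 mol Zn
Moles of H2 = 4.64056 × (1/1) = 4.64056 mol
Mass of H2 = 4.64056 mol × 2.02 g/mol = 9.374 g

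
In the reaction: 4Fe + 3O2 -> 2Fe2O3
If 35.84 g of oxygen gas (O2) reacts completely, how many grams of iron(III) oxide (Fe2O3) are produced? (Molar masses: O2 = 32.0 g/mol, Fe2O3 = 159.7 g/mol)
Moles of O2 = 35.84 g ÷ 32.0 g/mol = 1.12 mol
Mole ratio: 2 mol Fe2O3 / 3 mol O2
Moles of Fe2O3 = 1.12 × (2/3) = 0.746667 mol
Mass of Fe2O3 = 0.746667 mol × 159.7 g/mol = 119.2 g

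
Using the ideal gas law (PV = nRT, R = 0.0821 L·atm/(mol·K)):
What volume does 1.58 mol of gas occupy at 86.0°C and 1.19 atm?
T = 86.0°C + 273.15 = 359.15 K
V = nRT/P = (1.58 × 0.0821 × 359.15) / 1.19
V = 39.15 L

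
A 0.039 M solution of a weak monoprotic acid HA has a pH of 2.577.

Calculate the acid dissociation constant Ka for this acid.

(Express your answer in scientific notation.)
K_a = 1.93e-04

[H⁺] = 10^(−pH) = 10^(−2.577) = 2.649e-03 M. For HA ⇌ H⁺ + A⁻, Ka = x²/(C − x) = (2.649e-03)²/(0.039 − 2.649e-03) = 1.93e-04.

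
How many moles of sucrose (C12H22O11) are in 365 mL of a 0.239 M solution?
Moles = Molarity × Volume (L)
Moles = 0.239 M × 0.365 L = 0.08723 mol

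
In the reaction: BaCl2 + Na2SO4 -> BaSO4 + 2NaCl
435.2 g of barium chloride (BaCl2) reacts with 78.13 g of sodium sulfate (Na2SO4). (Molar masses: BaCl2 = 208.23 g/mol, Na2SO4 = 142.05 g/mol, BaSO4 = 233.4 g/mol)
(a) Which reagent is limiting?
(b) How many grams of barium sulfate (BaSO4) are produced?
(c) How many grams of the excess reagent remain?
(a) Na2SO4, (b) 128.4 g, (c) 320.7 g

Moles of BaCl2 = 435.2 g ÷ 208.23 g/mol = 2.09 mol
Moles of Na2SO4 = 78.13 g ÷ 142.05 g/mol = 0.550018 mol
Moles ÷ coefficient: BaCl2: 2.09/1 = 2.09, Na2SO4: 0.550018/1 = 0.55
(a) Na2SO4 has the smaller value, so Na2SO4 is the limiting reagent.
(b) Moles of BaSO4 = 0.550018 mol Na2SO4 × (1/1) = 0.550018 mol; mass = 0.550018 mol × 233.4 g/mol = 128.4 g
(c) BaCl2 consumed = 0.550018 × (1/1) = 0.550018 mol; remaining = 2.09 − 0.550018 = 1.53998 mol; mass = 1.53998 mol × 208.23 g/mol = 320.7 g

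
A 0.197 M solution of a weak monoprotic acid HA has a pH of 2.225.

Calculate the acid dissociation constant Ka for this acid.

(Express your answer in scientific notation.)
K_a = 1.86e-04

[H⁺] = 10^(−pH) = 10^(−2.225) = 5.957e-03 M. For HA ⇌ H⁺ + A⁻, Ka = x²/(C − x) = (5.957e-03)²/(0.197 − 5.957e-03) = 1.86e-04.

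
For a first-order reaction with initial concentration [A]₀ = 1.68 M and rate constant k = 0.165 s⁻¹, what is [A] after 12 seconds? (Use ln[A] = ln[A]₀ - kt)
0.2320 M

ln[A] = ln[A]₀ - k·t = ln(1.68) - (0.165)·(12) = 0.5188 - 1.9800 = -1.4612
[A] = e^(-1.4612) = 0.2320 M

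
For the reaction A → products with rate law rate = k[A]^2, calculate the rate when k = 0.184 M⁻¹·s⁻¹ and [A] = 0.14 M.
0.003606 M/s

rate = k·[A]^2 = 0.184·(0.14)^2 = 0.184·0.0196 = 0.003606 M/s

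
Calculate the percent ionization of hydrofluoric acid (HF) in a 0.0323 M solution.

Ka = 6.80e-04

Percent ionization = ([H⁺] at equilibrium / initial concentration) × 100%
Percent ionization = 13.5%

Let x = [H⁺]. Ka = x²/(C - x) ⇒ x² + (6.80e-04)x - (6.80e-04)(0.0323) = 0. x = 4.3589e-03. Percent = (4.3589e-03/0.0323) × 100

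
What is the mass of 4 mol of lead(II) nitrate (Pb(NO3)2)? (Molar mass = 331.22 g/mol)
Mass = 4 mol × 331.22 g/mol = 1325 g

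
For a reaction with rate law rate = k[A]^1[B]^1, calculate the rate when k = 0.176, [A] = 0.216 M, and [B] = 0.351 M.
0.01334 M/s

rate = k·[A]^1·[B]^1 = 0.176·(0.216)^1·(0.351)^1 = 0.176·0.216·0.351 = 0.01334 M/s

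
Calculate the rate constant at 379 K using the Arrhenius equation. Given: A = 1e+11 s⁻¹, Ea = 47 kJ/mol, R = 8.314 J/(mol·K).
3.33e+04 s⁻¹

k = A·exp(-Ea/(R·T)) = 1e+11·exp(-47000/(8.314·379)) = 1e+11·exp(-14.9159) = 1e+11·3.3275e-07 = 3.33e+04 s⁻¹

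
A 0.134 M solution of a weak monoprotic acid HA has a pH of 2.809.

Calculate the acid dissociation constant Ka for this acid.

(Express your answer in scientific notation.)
K_a = 1.82e-05

[H⁺] = 10^(−pH) = 10^(−2.809) = 1.552e-03 M. For HA ⇌ H⁺ + A⁻, Ka = x²/(C − x) = (1.552e-03)²/(0.134 − 1.552e-03) = 1.82e-05.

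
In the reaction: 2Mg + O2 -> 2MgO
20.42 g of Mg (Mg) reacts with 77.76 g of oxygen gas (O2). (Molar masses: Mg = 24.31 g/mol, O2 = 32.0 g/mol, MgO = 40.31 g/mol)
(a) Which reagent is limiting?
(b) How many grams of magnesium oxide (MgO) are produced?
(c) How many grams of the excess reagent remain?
(a) Mg, (b) 33.86 g, (c) 64.32 g

Moles of Mg = 20.42 g ÷ 24.31 g/mol = 0.839984 mol
Moles of O2 = 77.76 g ÷ 32.0 g/mol = 2.43 mol
Moles ÷ coefficient: Mg: 0.839984/2 = 0.42, O2: 2.43/1 = 2.43
(a) Mg has the smaller value, so Mg is the limiting reagent.
(b) Moles of MgO = 0.839984 mol Mg × (2/2) = 0.839984 mol; mass = 0.839984 mol × 40.31 g/mol = 33.86 g
(c) O2 consumed = 0.839984 × (1/2) = 0.419992 mol; remaining = 2.43 − 0.419992 = 2.01001 mol; mass = 2.01001 mol × 32.0 g/mol = 64.32 g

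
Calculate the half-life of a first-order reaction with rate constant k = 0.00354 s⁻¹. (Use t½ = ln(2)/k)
195.80 s

t½ = ln(2)/k = 0.6931/0.00354 = 195.80 s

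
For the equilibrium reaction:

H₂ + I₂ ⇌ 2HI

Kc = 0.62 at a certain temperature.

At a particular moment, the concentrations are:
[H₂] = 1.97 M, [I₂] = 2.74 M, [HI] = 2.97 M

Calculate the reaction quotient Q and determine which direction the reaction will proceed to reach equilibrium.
Q = 1.634, Q > K, reaction proceeds reverse (toward reactants)

Q = ([HI]^2) / ([H₂] × [I₂])
  = ((2.97)^2) / ((1.97)·(2.74)) = 8.8209/5.3978 = 1.634
Since Q = 1.634 > Kc = 0.62, the reaction proceeds reverse (toward reactants) to reach equilibrium.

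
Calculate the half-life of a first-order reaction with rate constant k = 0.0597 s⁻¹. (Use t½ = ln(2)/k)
11.61 s

t½ = ln(2)/k = 0.6931/0.0597 = 11.61 s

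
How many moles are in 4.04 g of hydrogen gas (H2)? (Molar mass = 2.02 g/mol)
Moles = 4.04 g ÷ 2.02 g/mol = 2 mol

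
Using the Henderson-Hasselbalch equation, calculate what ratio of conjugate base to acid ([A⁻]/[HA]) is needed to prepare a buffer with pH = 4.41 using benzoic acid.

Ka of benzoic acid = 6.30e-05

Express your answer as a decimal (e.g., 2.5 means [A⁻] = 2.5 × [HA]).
[A⁻]/[HA] = 1.619

pKa = −log(6.30e-05) = 4.2007. pH = pKa + log([A⁻]/[HA]). 4.41 = 4.2007 + log(ratio). log(ratio) = 4.41 − 4.2007 = 0.2093. ratio = 10^(0.2093) = 1.619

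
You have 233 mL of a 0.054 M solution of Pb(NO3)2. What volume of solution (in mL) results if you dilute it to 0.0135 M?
Using M₁V₁ = M₂V₂:
0.054 × 233 = 0.0135 × V₂
V₂ = (0.054 × 233) / 0.0135 = 932 mL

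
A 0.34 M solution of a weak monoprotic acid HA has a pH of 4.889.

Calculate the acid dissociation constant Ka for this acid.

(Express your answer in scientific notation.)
K_a = 4.90e-10

[H⁺] = 10^(−pH) = 10^(−4.889) = 1.291e-05 M. For HA ⇌ H⁺ + A⁻, Ka = x²/(C − x) = (1.291e-05)²/(0.34 − 1.291e-05) = 4.90e-10.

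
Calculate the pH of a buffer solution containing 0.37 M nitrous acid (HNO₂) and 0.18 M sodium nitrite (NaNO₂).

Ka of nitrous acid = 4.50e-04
pH = 3.03

pKa = -log(4.50e-04) = 3.35. pH = pKa + log([A⁻]/[HA]) = 3.35 + log(0.18/0.37)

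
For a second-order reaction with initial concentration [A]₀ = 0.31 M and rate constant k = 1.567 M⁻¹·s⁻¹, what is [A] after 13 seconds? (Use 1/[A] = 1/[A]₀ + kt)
0.0424 M

1/[A] = 1/[A]₀ + k·t = 1/0.31 + (1.567)·(13) = 3.2258 + 20.3710 = 23.5968
[A] = 1/23.5968 = 0.0424 M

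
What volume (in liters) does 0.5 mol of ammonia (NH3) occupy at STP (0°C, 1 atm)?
At STP, 1 mol of gas occupies 22.4 L
Volume = 0.5 mol × 22.4 L/mol = 11.20 L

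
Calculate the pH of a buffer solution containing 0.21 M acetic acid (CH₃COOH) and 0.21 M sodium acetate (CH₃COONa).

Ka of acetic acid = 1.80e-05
pH = 4.74

pKa = -log(1.80e-05) = 4.74. pH = pKa + log([A⁻]/[HA]) = 4.74 + log(0.21/0.21)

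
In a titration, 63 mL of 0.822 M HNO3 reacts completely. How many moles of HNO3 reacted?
Moles = Molarity × Volume (L)
Moles = 0.822 M × 0.063 L = 0.05179 mol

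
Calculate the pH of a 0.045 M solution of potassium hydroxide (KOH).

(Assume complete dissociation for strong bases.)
pH = 12.65

[OH⁻] = 0.045 M for strong base. pOH = -log[OH⁻] = 1.35, pH = 14 - pOH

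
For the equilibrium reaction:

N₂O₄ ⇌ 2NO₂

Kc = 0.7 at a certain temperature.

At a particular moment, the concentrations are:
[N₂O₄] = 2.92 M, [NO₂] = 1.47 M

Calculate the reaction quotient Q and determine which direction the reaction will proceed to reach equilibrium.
Q = 0.740, Q > K, reaction proceeds reverse (toward reactants)

Q = ([NO₂]^2) / ([N₂O₄])
  = ((1.47)^2) / ((2.92)) = 2.1609/2.92 = 0.74
Since Q = 0.74 > Kc = 0.7, the reaction proceeds reverse (toward reactants) to reach equilibrium.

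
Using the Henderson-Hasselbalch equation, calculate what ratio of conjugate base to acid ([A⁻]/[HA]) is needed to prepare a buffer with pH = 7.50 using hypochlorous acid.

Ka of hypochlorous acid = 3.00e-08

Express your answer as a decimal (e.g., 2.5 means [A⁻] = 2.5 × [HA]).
[A⁻]/[HA] = 0.949

pKa = −log(3.00e-08) = 7.5229. pH = pKa + log([A⁻]/[HA]). 7.50 = 7.5229 + log(ratio). log(ratio) = 7.50 − 7.5229 = -0.0229. ratio = 10^(-0.0229) = 0.949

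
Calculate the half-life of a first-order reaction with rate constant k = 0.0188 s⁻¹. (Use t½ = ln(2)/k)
36.87 s

t½ = ln(2)/k = 0.6931/0.0188 = 36.87 s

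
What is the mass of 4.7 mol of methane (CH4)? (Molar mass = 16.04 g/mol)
Mass = 4.7 mol × 16.04 g/mol = 75.39 g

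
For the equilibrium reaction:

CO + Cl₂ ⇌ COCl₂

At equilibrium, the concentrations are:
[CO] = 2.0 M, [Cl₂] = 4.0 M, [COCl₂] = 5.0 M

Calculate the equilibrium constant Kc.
K_c = 0.6250

Kc = ([COCl₂]) / ([CO] × [Cl₂])
   = ((5.0)) / ((2.0)·(4.0))
   = 5 / 8 = 0.6250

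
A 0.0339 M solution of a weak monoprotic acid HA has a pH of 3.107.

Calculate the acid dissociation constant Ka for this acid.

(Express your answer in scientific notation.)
K_a = 1.84e-05

[H⁺] = 10^(−pH) = 10^(−3.107) = 7.816e-04 M. For HA ⇌ H⁺ + A⁻, Ka = x²/(C − x) = (7.816e-04)²/(0.0339 − 7.816e-04) = 1.84e-05.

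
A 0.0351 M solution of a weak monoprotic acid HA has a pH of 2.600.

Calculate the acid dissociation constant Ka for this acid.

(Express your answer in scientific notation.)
K_a = 1.94e-04

[H⁺] = 10^(−pH) = 10^(−2.600) = 2.512e-03 M. For HA ⇌ H⁺ + A⁻, Ka = x²/(C − x) = (2.512e-03)²/(0.0351 − 2.512e-03) = 1.94e-04.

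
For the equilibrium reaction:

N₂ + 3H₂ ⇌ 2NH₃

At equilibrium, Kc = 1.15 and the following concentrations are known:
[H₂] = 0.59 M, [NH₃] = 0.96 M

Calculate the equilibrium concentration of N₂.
[N₂] = 3.9020 M

Kc = ([NH₃]^2) / ([N₂] × [H₂]^3) = 1.15
[N₂]^1 = (product terms)/(Kc · other reactant terms) = 0.9216 / (1.15 · 0.20538) = 3.902
[N₂] = 3.9020 M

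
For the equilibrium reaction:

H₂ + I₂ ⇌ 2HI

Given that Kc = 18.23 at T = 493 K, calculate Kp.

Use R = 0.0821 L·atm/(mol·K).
K_p = 18.2300

Δn = (moles gaseous products) − (moles gaseous reactants) = 0
T = 493 K; RT = 0.0821 × 493 = 40.4753
Kp = Kc·(RT)^Δn = 18.23 × (40.4753)^0 = 18.23 × 1 = 18.2300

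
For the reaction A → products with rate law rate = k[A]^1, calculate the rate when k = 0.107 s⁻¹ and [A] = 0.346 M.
0.03702 M/s

rate = k·[A]^1 = 0.107·(0.346)^1 = 0.107·0.346 = 0.03702 M/s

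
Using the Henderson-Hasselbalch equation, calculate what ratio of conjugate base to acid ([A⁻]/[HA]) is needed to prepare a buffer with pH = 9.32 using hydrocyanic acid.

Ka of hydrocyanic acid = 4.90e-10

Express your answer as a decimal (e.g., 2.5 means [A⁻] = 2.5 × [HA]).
[A⁻]/[HA] = 1.024

pKa = −log(4.90e-10) = 9.3098. pH = pKa + log([A⁻]/[HA]). 9.32 = 9.3098 + log(ratio). log(ratio) = 9.32 − 9.3098 = 0.0102. ratio = 10^(0.0102) = 1.024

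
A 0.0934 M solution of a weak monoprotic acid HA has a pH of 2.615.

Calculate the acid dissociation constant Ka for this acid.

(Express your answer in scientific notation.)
K_a = 6.47e-05

[H⁺] = 10^(−pH) = 10^(−2.615) = 2.427e-03 M. For HA ⇌ H⁺ + A⁻, Ka = x²/(C − x) = (2.427e-03)²/(0.0934 − 2.427e-03) = 6.47e-05.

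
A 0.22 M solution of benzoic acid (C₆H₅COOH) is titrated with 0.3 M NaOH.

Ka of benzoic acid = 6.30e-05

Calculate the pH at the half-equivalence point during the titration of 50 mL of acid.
pH = pKa = 4.20

At the half-equivalence point, [HA] = [A⁻], so by Henderson–Hasselbalch pH = pKa + log(1) = pKa.
pKa = −log(6.30e-05) = 4.20.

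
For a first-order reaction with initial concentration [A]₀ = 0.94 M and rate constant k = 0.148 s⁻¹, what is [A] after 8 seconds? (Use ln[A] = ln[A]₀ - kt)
0.2877 M

ln[A] = ln[A]₀ - k·t = ln(0.94) - (0.148)·(8) = -0.0619 - 1.1840 = -1.2459
[A] = e^(-1.2459) = 0.2877 M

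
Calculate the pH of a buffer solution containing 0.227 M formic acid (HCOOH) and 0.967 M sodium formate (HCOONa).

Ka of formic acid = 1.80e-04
pH = 4.37

pKa = -log(1.80e-04) = 3.74. pH = pKa + log([A⁻]/[HA]) = 3.74 + log(0.967/0.227)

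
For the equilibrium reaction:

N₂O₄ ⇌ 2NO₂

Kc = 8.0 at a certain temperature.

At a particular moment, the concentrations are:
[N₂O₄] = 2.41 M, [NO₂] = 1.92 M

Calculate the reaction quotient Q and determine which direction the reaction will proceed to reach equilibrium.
Q = 1.530, Q < K, reaction proceeds forward (toward products)

Q = ([NO₂]^2) / ([N₂O₄])
  = ((1.92)^2) / ((2.41)) = 3.6864/2.41 = 1.53
Since Q = 1.53 < Kc = 8.0, the reaction proceeds forward (toward products) to reach equilibrium.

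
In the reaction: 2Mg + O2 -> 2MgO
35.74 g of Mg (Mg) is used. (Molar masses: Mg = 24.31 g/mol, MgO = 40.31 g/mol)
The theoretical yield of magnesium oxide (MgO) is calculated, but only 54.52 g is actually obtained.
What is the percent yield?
Moles of Mg = 35.74 g ÷ 24.31 g/mol = 1.47018 mol
Mole ratio: 2 mol MgO / 2 mol Mg
Moles of MgO = 1.47018 × (2/2) = 1.47018 mol
Theoretical yield = 1.47018 mol × 40.31 g/mol = 59.263 g
Actual yield = 54.52 g
Percent yield = (54.52 / 59.263) × 100% = 92.0%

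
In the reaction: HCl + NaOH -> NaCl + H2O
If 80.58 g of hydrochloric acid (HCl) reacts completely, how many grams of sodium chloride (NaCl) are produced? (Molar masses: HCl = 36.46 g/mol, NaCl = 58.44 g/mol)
Moles of HCl = 80.58 g ÷ 36.46 g/mol = 2.21009 mol
Mole ratio: 1 mol NaCl / 1 mol HCl
Moles of NaCl = 2.21009 × (1/1) = 2.21009 mol
Mass of NaCl = 2.21009 mol × 58.44 g/mol = 129.2 g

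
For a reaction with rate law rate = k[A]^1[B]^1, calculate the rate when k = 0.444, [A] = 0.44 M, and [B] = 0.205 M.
0.04005 M/s

rate = k·[A]^1·[B]^1 = 0.444·(0.44)^1·(0.205)^1 = 0.444·0.44·0.205 = 0.04005 M/s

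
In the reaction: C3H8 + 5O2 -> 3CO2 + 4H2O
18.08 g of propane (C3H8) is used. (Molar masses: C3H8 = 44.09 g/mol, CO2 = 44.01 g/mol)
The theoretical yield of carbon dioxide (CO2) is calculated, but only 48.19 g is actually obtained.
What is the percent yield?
Moles of C3H8 = 18.08 g ÷ 44.09 g/mol = 0.41007 mol
Mole ratio: 3 mol CO2 / 1 mol C3H8
Moles of CO2 = 0.41007 × (3/1) = 1.23021 mol
Theoretical yield = 1.23021 mol × 44.01 g/mol = 54.142 g
Actual yield = 48.19 g
Percent yield = (48.19 / 54.142) × 100% = 89.0%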